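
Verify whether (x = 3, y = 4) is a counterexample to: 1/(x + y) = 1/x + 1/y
Substituting x = 3, y = 4:
LHS = 1/(3 + 4) = 1/7
RHS = 1/3 + 1/4 = 7/12

Since LHS ≠ RHS, this pair disproves the claim.

Answer: Yes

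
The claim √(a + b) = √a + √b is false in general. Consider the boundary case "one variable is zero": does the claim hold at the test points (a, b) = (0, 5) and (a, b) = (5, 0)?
At (0, 5): LHS = √(5) ≈ 2.236, RHS = √(5) ≈ 2.236 → equal
At (5, 0): LHS = √(5) ≈ 2.236, RHS = √(5) ≈ 2.236 → equal

So the claim does hold at both of these boundary points, even though it is not an identity.

Answer: Yes, holds at both test points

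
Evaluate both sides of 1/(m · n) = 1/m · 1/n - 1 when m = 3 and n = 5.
LHS = 1/(3 · 5) = 1/15
RHS = 1/3 · 1/5 - 1 = -14/15

LHS ≠ RHS, so the equation does not hold here.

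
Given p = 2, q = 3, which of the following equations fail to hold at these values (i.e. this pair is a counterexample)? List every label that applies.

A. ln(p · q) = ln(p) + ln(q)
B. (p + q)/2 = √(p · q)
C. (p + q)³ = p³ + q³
Evaluating each claim at the given values:
A. LHS = ln(6) ≈ 1.792, RHS = ln(2) + ln(3) ≈ 1.792 → holds here (LHS = RHS)
B. LHS = 5/2, RHS = √(6) ≈ 2.449 → fails here (LHS ≠ RHS)
C. LHS = 125, RHS = 35 → fails here (LHS ≠ RHS)

Answer: B, C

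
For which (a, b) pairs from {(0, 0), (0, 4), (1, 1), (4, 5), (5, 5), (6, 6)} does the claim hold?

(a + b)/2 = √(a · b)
(0, 0), (1, 1), (5, 5), (6, 6)

Testing each pair:
(0, 0): LHS = 0, RHS = 0 → holds
(0, 4): LHS = 2, RHS = 0 → fails
(1, 1): LHS = 1, RHS = 1 → holds
(4, 5): LHS = 9/2, RHS = 2·√(5) ≈ 4.472 → fails
(5, 5): LHS = 5, RHS = 5 → holds
(6, 6): LHS = 6, RHS = 6 → holds

4 of 6 pairs satisfy the claim.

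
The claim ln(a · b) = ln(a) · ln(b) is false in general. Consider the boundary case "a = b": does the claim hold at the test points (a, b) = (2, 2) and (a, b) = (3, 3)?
At (2, 2): LHS = ln(4) ≈ 1.386 ≠ RHS = ln(2)² ≈ 0.4805
At (3, 3): LHS = ln(9) ≈ 2.197 ≠ RHS = ln(3)² ≈ 1.207

Answer: No, fails at both test points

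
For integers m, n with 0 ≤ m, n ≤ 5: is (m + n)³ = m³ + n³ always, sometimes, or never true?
Sometimes true

It holds at (m, n) = (0, 5) (both sides equal 125), but fails at (m, n) = (2, 1) (LHS = 27, RHS = 9).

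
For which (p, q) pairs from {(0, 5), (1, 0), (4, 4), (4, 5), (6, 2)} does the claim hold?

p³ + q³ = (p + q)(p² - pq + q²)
All pairs

Testing each pair:
(0, 5): LHS = 125, RHS = 125 → holds
(1, 0): LHS = 1, RHS = 1 → holds
(4, 4): LHS = 128, RHS = 128 → holds
(4, 5): LHS = 189, RHS = 189 → holds
(6, 2): LHS = 224, RHS = 224 → holds

Every pair satisfies the claim.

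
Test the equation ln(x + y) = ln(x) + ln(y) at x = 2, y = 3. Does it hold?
Fails

Substituting x = 2, y = 3:

LHS = ln(2 + 3) = ln(5) ≈ 1.609
RHS = ln(2) + ln(3) ≈ 1.792

LHS ≠ RHS, so the equation does not hold at this point.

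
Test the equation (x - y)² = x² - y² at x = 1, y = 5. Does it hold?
Fails

Substituting x = 1, y = 5:

LHS = (1 - 5)² = 16
RHS = 1² - 5² = -24

LHS ≠ RHS, so the equation does not hold at this point.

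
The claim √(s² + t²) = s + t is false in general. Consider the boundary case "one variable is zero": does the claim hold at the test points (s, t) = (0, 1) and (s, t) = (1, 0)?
At (0, 1): LHS = 1, RHS = 1 → equal
At (1, 0): LHS = 1, RHS = 1 → equal

So the claim does hold at both of these boundary points, even though it is not an identity.

Answer: Yes, holds at both test points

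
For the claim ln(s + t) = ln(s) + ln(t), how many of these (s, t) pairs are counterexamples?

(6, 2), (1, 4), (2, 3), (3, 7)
4

Testing each pair:
(6, 2): LHS = ln(8) ≈ 2.079, RHS = ln(2) + ln(6) ≈ 2.485 → counterexample
(1, 4): LHS = ln(5) ≈ 1.609, RHS = ln(4) ≈ 1.386 → counterexample
(2, 3): LHS = ln(5) ≈ 1.609, RHS = ln(2) + ln(3) ≈ 1.792 → counterexample
(3, 7): LHS = ln(10) ≈ 2.303, RHS = ln(3) + ln(7) ≈ 3.045 → counterexample

That makes 4 counterexamples.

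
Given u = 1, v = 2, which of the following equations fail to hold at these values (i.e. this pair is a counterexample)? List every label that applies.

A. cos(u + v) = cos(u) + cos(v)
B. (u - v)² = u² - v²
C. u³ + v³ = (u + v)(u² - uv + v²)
Evaluating each claim at the given values:
A. LHS = cos(3) ≈ -0.99, RHS = cos(2) + cos(1) ≈ 0.1242 → fails here (LHS ≠ RHS)
B. LHS = 1, RHS = -3 → fails here (LHS ≠ RHS)
C. LHS = 9, RHS = 9 → holds here (LHS = RHS)

Answer: A, B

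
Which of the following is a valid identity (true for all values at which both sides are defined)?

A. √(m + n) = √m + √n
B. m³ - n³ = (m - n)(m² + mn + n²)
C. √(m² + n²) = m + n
B

A: fails at (1, 5) — LHS = √(6) ≈ 2.449, RHS = 1 + √(5) ≈ 3.236.
B: holds — e.g. at (2, 3), both sides equal -19.
C: fails at (4, 5) — LHS = √(41) ≈ 6.403, RHS = 9.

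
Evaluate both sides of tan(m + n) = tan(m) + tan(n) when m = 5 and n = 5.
LHS = tan(5 + 5) = tan(10) ≈ 0.6484
RHS = tan(5) + tan(5) = 2·tan(5) ≈ -6.761

LHS ≠ RHS (they differ by about 7.409), so the equation does not hold here.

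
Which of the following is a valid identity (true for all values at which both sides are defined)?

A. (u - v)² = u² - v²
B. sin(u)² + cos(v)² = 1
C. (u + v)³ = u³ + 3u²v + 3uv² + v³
A: fails at (3, 4) — LHS = 1, RHS = -7.
B: fails at (2, 4) — LHS = cos(4)² + sin(2)² ≈ 1.254, RHS = 1.
C: holds — e.g. at (4, 5), both sides equal 729.

Answer: C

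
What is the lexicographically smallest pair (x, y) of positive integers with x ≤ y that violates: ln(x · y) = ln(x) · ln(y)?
(x, y) = (1, 2)

At (1, 1): both sides equal 0, so it holds there.

Substituting (1, 2) into the claim:
LHS = ln(1 · 2) = ln(2) ≈ 0.6931
RHS = ln(1) · ln(2) = 0

Since LHS ≠ RHS, this pair disproves the claim, and no lexicographically smaller pair (x ≤ y, positive integers) does.

For instance (5, 5) is also a counterexample (LHS = ln(25) ≈ 3.219, RHS = ln(5)² ≈ 2.59), but it's lexicographically larger.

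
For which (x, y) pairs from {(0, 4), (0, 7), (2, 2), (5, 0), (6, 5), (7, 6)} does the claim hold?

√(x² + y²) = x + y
(0, 4), (0, 7), (5, 0)

Testing each pair:
(0, 4): LHS = 4, RHS = 4 → holds
(0, 7): LHS = 7, RHS = 7 → holds
(2, 2): LHS = 2·√(2) ≈ 2.828, RHS = 4 → fails
(5, 0): LHS = 5, RHS = 5 → holds
(6, 5): LHS = √(61) ≈ 7.81, RHS = 11 → fails
(7, 6): LHS = √(85) ≈ 9.22, RHS = 13 → fails

3 of 6 pairs satisfy the claim.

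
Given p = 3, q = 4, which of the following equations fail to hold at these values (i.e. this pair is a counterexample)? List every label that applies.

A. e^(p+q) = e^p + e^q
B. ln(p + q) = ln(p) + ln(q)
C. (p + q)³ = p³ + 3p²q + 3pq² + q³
Evaluating each claim at the given values:
A. LHS = e^7 ≈ 1097, RHS = e^3 + e^4 ≈ 74.68 → fails here (LHS ≠ RHS)
B. LHS = ln(7) ≈ 1.946, RHS = ln(3) + ln(4) ≈ 2.485 → fails here (LHS ≠ RHS)
C. LHS = 343, RHS = 343 → holds here (LHS = RHS)

Answer: A, B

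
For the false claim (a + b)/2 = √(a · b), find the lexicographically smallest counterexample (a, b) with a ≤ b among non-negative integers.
(a, b) = (0, 1)

Substituting (0, 1) into the claim:
LHS = (0 + 1)/2 = 1/2
RHS = √(0 · 1) = 0

Since LHS ≠ RHS, this pair disproves the claim, and no lexicographically smaller pair (a ≤ b, non-negative integers) does.

For instance (4, 6) is also a counterexample (LHS = 5, RHS = 2·√(6) ≈ 4.899), but it's lexicographically larger.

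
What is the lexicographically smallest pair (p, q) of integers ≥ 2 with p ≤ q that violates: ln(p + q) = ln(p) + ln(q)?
At (2, 2): both sides equal ln(4) ≈ 1.386, so it holds there.

Substituting (2, 3) into the claim:
LHS = ln(2 + 3) = ln(5) ≈ 1.609
RHS = ln(2) + ln(3) ≈ 1.792

Since LHS ≠ RHS, this pair disproves the claim, and no lexicographically smaller pair (p ≤ q, integers ≥ 2) does.

For instance (3, 7) is also a counterexample (LHS = ln(10) ≈ 2.303, RHS = ln(3) + ln(7) ≈ 3.045), but it's lexicographically larger.

Answer: (p, q) = (2, 3)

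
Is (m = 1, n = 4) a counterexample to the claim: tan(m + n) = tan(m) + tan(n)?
Yes

Substituting m = 1, n = 4:
LHS = tan(1 + 4) = tan(5) ≈ -3.381
RHS = tan(1) + tan(4) ≈ 2.715

Since LHS ≠ RHS, this pair disproves the claim.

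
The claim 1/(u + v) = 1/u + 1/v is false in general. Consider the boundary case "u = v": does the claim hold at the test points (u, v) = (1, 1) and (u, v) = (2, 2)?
At (1, 1): LHS = 1/2 ≠ RHS = 2
At (2, 2): LHS = 1/4 ≠ RHS = 1

Answer: No, fails at both test points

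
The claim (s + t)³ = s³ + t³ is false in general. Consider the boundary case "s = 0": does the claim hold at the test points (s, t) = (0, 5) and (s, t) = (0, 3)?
Yes, holds at both test points

At (0, 5): LHS = 125, RHS = 125 → equal
At (0, 3): LHS = 27, RHS = 27 → equal

So the claim does hold at both of these boundary points, even though it is not an identity.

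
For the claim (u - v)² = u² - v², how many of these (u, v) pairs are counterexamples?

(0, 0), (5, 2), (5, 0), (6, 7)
2

Testing each pair:
(0, 0): LHS = 0, RHS = 0 → satisfies claim
(5, 2): LHS = 9, RHS = 21 → counterexample
(5, 0): LHS = 25, RHS = 25 → satisfies claim
(6, 7): LHS = 1, RHS = -13 → counterexample

That makes 2 counterexamples.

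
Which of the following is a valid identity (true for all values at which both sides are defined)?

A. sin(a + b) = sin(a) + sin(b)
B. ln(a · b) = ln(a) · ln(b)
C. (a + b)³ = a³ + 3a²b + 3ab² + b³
A: fails at (3, 4) — LHS = sin(7) ≈ 0.657, RHS = sin(4) + sin(3) ≈ -0.6157.
B: fails at (3, 5) — LHS = ln(15) ≈ 2.708, RHS = ln(3)·ln(5) ≈ 1.768.
C: holds — e.g. at (4, 4), both sides equal 512.

Answer: C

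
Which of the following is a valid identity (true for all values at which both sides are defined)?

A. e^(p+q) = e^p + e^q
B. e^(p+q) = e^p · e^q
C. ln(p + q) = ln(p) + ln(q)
A: fails at (2, 3) — LHS = e^5 ≈ 148.4, RHS = e^2 + e^3 ≈ 27.47.
B: holds — e.g. at (2, 4), both sides equal e^6 ≈ 403.4.
C: fails at (1, 5) — LHS = ln(6) ≈ 1.792, RHS = ln(5) ≈ 1.609.

Answer: B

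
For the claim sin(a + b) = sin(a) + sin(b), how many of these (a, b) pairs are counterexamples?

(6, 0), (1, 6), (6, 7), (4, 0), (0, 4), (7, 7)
Testing each pair:
(6, 0): LHS = sin(6) ≈ -0.2794, RHS = sin(6) ≈ -0.2794 → satisfies claim
(1, 6): LHS = sin(7) ≈ 0.657, RHS = sin(6) + sin(1) ≈ 0.5621 → counterexample
(6, 7): LHS = sin(13) ≈ 0.4202, RHS = sin(6) + sin(7) ≈ 0.3776 → counterexample
(4, 0): LHS = sin(4) ≈ -0.7568, RHS = sin(4) ≈ -0.7568 → satisfies claim
(0, 4): LHS = sin(4) ≈ -0.7568, RHS = sin(4) ≈ -0.7568 → satisfies claim
(7, 7): LHS = sin(14) ≈ 0.9906, RHS = 2·sin(7) ≈ 1.314 → counterexample

That makes 3 counterexamples.

Answer: 3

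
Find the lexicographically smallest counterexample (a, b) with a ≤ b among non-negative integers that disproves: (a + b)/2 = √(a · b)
At (0, 0): both sides equal 0, so it holds there.

Substituting (0, 1) into the claim:
LHS = (0 + 1)/2 = 1/2
RHS = √(0 · 1) = 0

Since LHS ≠ RHS, this pair disproves the claim, and no lexicographically smaller pair (a ≤ b, non-negative integers) does.

For instance (1, 6) is also a counterexample (LHS = 7/2, RHS = √(6) ≈ 2.449), but it's lexicographically larger.

Answer: (a, b) = (0, 1)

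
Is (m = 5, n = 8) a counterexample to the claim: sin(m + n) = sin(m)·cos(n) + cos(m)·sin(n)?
Substituting m = 5, n = 8:
LHS = sin(5 + 8) = sin(13) ≈ 0.4202
RHS = sin(5)·cos(8) + cos(5)·sin(8) = sin(5)·cos(8) + sin(8)·cos(5) ≈ 0.4202

The sides agree, so this pair does not disprove the claim.

Answer: No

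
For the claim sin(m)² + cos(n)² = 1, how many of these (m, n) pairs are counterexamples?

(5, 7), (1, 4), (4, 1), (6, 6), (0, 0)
3

Testing each pair:
(5, 7): LHS = cos(7)² + sin(5)² ≈ 1.488, RHS = 1 → counterexample
(1, 4): LHS = cos(4)² + sin(1)² ≈ 1.135, RHS = 1 → counterexample
(4, 1): LHS = cos(1)² + sin(4)² ≈ 0.8647, RHS = 1 → counterexample
(6, 6): LHS = sin(6)² + cos(6)² = 1, RHS = 1 → satisfies claim
(0, 0): LHS = 1, RHS = 1 → satisfies claim

That makes 3 counterexamples.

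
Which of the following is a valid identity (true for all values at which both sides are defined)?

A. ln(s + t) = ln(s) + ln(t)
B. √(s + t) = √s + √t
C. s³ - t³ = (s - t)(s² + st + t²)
C

A: fails at (3, 3) — LHS = ln(6) ≈ 1.792, RHS = 2·ln(3) ≈ 2.197.
B: fails at (3, 7) — LHS = √(10) ≈ 3.162, RHS = √(3) + √(7) ≈ 4.378.
C: holds — e.g. at (1, 1), both sides equal 0.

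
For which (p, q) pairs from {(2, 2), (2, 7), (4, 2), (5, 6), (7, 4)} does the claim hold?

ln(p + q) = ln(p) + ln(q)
Testing each pair:
(2, 2): LHS = ln(4) ≈ 1.386, RHS = 2·ln(2) ≈ 1.386 → holds
(2, 7): LHS = ln(9) ≈ 2.197, RHS = ln(2) + ln(7) ≈ 2.639 → fails
(4, 2): LHS = ln(6) ≈ 1.792, RHS = ln(2) + ln(4) ≈ 2.079 → fails
(5, 6): LHS = ln(11) ≈ 2.398, RHS = ln(5) + ln(6) ≈ 3.401 → fails
(7, 4): LHS = ln(11) ≈ 2.398, RHS = ln(4) + ln(7) ≈ 3.332 → fails

1 of 5 pairs satisfies the claim.

Answer: (2, 2)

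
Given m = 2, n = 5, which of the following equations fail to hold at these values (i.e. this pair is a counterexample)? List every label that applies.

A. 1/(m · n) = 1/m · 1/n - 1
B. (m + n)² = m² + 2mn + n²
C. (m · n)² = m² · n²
A

Evaluating each claim at the given values:
A. LHS = 1/10, RHS = -9/10 → fails here (LHS ≠ RHS)
B. LHS = 49, RHS = 49 → holds here (LHS = RHS)
C. LHS = 100, RHS = 100 → holds here (LHS = RHS)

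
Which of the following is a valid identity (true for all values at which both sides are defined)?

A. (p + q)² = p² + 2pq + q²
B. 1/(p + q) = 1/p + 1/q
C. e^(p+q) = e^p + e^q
A: holds — e.g. at (3, 7), both sides equal 100.
B: fails at (2, 7) — LHS = 1/9, RHS = 9/14.
C: fails at (2, 7) — LHS = e^9 ≈ 8103, RHS = e^2 + e^7 ≈ 1104.

Answer: A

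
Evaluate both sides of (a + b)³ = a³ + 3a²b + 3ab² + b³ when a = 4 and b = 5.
LHS = (4 + 5)³ = 729
RHS = 4³ + 3·4²·5 + 3·4·5² + 5³ = 729

LHS = RHS: the two sides agree.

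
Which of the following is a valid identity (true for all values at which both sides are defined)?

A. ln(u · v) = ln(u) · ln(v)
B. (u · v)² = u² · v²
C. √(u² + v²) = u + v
A: fails at (4, 6) — LHS = ln(24) ≈ 3.178, RHS = ln(4)·ln(6) ≈ 2.484.
B: holds — e.g. at (2, 7), both sides equal 196.
C: fails at (1, 5) — LHS = √(26) ≈ 5.099, RHS = 6.

Answer: B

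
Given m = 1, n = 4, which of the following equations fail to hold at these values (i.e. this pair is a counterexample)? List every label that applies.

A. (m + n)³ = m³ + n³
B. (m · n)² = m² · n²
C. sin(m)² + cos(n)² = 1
A, C

Evaluating each claim at the given values:
A. LHS = 125, RHS = 65 → fails here (LHS ≠ RHS)
B. LHS = 16, RHS = 16 → holds here (LHS = RHS)
C. LHS = cos(4)² + sin(1)² ≈ 1.135, RHS = 1 → fails here (LHS ≠ RHS)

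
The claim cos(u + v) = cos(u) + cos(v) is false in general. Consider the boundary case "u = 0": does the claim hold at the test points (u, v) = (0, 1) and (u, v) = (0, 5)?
No, fails at both test points

At (0, 1): LHS = cos(1) ≈ 0.5403 ≠ RHS = cos(1) + 1 ≈ 1.54
At (0, 5): LHS = cos(5) ≈ 0.2837 ≠ RHS = cos(5) + 1 ≈ 1.284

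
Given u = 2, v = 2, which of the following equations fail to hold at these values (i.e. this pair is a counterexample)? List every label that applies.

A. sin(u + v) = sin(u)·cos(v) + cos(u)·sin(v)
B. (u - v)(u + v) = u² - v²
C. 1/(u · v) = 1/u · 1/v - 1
Evaluating each claim at the given values:
A. LHS = sin(4) ≈ -0.7568, RHS = 2·sin(2)·cos(2) ≈ -0.7568 → holds here (LHS = RHS)
B. LHS = 0, RHS = 0 → holds here (LHS = RHS)
C. LHS = 1/4, RHS = -3/4 → fails here (LHS ≠ RHS)

Answer: C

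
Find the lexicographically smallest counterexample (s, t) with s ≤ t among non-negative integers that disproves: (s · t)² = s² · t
Substituting (1, 2) into the claim:
LHS = (1 · 2)² = 4
RHS = 1² · 2 = 2

Since LHS ≠ RHS, this pair disproves the claim, and no lexicographically smaller pair (s ≤ t, non-negative integers) does.

For instance (2, 2) is also a counterexample (LHS = 16, RHS = 8), but it's lexicographically larger.

Answer: (s, t) = (1, 2)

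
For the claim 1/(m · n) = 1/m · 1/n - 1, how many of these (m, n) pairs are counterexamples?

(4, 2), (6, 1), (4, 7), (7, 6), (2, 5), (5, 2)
Testing each pair:
(4, 2): LHS = 1/8, RHS = -7/8 → counterexample
(6, 1): LHS = 1/6, RHS = -5/6 → counterexample
(4, 7): LHS = 1/28, RHS = -27/28 → counterexample
(7, 6): LHS = 1/42, RHS = -41/42 → counterexample
(2, 5): LHS = 1/10, RHS = -9/10 → counterexample
(5, 2): LHS = 1/10, RHS = -9/10 → counterexample

That makes 6 counterexamples.

Answer: 6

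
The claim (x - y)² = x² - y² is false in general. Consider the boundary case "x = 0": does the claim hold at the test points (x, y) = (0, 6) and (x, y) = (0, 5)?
No, fails at both test points

At (0, 6): LHS = 36 ≠ RHS = -36
At (0, 5): LHS = 25 ≠ RHS = -25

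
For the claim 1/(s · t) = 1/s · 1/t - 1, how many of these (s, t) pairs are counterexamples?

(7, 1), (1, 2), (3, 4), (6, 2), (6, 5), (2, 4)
Testing each pair:
(7, 1): LHS = 1/7, RHS = -6/7 → counterexample
(1, 2): LHS = 1/2, RHS = -1/2 → counterexample
(3, 4): LHS = 1/12, RHS = -11/12 → counterexample
(6, 2): LHS = 1/12, RHS = -11/12 → counterexample
(6, 5): LHS = 1/30, RHS = -29/30 → counterexample
(2, 4): LHS = 1/8, RHS = -7/8 → counterexample

That makes 6 counterexamples.

Answer: 6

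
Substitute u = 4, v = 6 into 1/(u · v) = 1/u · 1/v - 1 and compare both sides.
LHS = 1/(4 · 6) = 1/24
RHS = 1/4 · 1/6 - 1 = -23/24

LHS ≠ RHS, so the equation does not hold here.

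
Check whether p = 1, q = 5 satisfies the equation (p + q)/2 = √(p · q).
Fails

Substituting p = 1, q = 5:

LHS = (1 + 5)/2 = 3
RHS = √(1 · 5) = √(5) ≈ 2.236

LHS ≠ RHS, so the equation does not hold at this point.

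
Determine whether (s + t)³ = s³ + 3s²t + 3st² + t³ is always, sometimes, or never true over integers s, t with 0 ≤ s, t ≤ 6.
The identity holds for every pair in the range. For instance at (s, t) = (6, 1): both sides equal 343.

Answer: Always true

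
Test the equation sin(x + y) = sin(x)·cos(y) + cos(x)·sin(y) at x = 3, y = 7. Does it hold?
Holds

Substituting x = 3, y = 7:

LHS = sin(3 + 7) = sin(10) ≈ -0.544
RHS = sin(3)·cos(7) + cos(3)·sin(7) = sin(7)·cos(3) + sin(3)·cos(7) ≈ -0.544

LHS = RHS, so the equation holds at this point.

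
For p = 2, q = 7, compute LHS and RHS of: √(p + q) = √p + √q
LHS = √(2 + 7) = 3
RHS = √2 + √7 = √(2) + √(7) ≈ 4.06

LHS ≠ RHS (they differ by about 1.06), so the equation does not hold here.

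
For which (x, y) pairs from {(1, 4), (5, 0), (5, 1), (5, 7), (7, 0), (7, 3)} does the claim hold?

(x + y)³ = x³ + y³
Testing each pair:
(1, 4): LHS = 125, RHS = 65 → fails
(5, 0): LHS = 125, RHS = 125 → holds
(5, 1): LHS = 216, RHS = 126 → fails
(5, 7): LHS = 1728, RHS = 468 → fails
(7, 0): LHS = 343, RHS = 343 → holds
(7, 3): LHS = 1000, RHS = 370 → fails

2 of 6 pairs satisfy the claim.

Answer: (5, 0), (7, 0)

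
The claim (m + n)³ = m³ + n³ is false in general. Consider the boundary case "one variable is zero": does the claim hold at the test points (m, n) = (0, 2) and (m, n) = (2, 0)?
Yes, holds at both test points

At (0, 2): LHS = 8, RHS = 8 → equal
At (2, 0): LHS = 8, RHS = 8 → equal

So the claim does hold at both of these boundary points, even though it is not an identity.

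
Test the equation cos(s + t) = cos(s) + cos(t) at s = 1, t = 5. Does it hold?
Fails

Substituting s = 1, t = 5:

LHS = cos(1 + 5) = cos(6) ≈ 0.9602
RHS = cos(1) + cos(5) ≈ 0.824

LHS ≠ RHS, so the equation does not hold at this point.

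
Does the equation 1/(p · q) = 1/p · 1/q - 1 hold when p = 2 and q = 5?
Substituting p = 2, q = 5:

LHS = 1/(2 · 5) = 1/10
RHS = 1/2 · 1/5 - 1 = -9/10

LHS ≠ RHS, so the equation does not hold at this point.

Answer: Fails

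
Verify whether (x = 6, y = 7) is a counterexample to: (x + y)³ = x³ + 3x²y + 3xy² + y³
Substituting x = 6, y = 7:
LHS = (6 + 7)³ = 2197
RHS = 6³ + 3·6²·7 + 3·6·7² + 7³ = 2197

The sides agree, so this pair does not disprove the claim.

Answer: No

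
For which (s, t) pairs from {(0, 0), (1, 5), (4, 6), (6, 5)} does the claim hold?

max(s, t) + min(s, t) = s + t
Testing each pair:
(0, 0): LHS = 0, RHS = 0 → holds
(1, 5): LHS = 6, RHS = 6 → holds
(4, 6): LHS = 10, RHS = 10 → holds
(6, 5): LHS = 11, RHS = 11 → holds

Every pair satisfies the claim.

Answer: All pairs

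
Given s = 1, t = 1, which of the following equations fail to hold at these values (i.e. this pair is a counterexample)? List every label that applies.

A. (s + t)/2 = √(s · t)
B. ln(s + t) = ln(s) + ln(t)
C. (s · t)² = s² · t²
B

Evaluating each claim at the given values:
A. LHS = 1, RHS = 1 → holds here (LHS = RHS)
B. LHS = ln(2) ≈ 0.6931, RHS = 0 → fails here (LHS ≠ RHS)
C. LHS = 1, RHS = 1 → holds here (LHS = RHS)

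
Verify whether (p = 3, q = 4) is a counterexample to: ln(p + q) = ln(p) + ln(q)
Yes

Substituting p = 3, q = 4:
LHS = ln(3 + 4) = ln(7) ≈ 1.946
RHS = ln(3) + ln(4) ≈ 2.485

Since LHS ≠ RHS, this pair disproves the claim.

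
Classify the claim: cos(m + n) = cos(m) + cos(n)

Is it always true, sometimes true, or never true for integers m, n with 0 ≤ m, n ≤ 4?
The claim fails for every pair in the range. For instance at (m, n) = (0, 2): LHS = cos(2) ≈ -0.4161, RHS = cos(2) + 1 ≈ 0.5839.

Answer: Never true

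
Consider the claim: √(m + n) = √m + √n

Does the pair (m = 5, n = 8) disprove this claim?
Yes

Substituting m = 5, n = 8:
LHS = √(5 + 8) = √(13) ≈ 3.606
RHS = √5 + √8 = √(5) + 2·√(2) ≈ 5.064

Since LHS ≠ RHS, this pair disproves the claim.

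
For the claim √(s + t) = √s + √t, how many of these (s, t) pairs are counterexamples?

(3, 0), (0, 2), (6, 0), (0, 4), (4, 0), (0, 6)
Testing each pair:
(3, 0): LHS = √(3) ≈ 1.732, RHS = √(3) ≈ 1.732 → satisfies claim
(0, 2): LHS = √(2) ≈ 1.414, RHS = √(2) ≈ 1.414 → satisfies claim
(6, 0): LHS = √(6) ≈ 2.449, RHS = √(6) ≈ 2.449 → satisfies claim
(0, 4): LHS = 2, RHS = 2 → satisfies claim
(4, 0): LHS = 2, RHS = 2 → satisfies claim
(0, 6): LHS = √(6) ≈ 2.449, RHS = √(6) ≈ 2.449 → satisfies claim

That makes 0 counterexamples.

Answer: 0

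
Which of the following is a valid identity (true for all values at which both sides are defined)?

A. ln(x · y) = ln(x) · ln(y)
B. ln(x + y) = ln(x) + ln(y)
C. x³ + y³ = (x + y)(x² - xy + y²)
C

A: fails at (1, 5) — LHS = ln(5) ≈ 1.609, RHS = 0.
B: fails at (4, 6) — LHS = ln(10) ≈ 2.303, RHS = ln(4) + ln(6) ≈ 3.178.
C: holds — e.g. at (2, 4), both sides equal 72.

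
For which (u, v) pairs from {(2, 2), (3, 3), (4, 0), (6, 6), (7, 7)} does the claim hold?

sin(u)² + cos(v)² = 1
(2, 2), (3, 3), (6, 6), (7, 7)

Testing each pair:
(2, 2): LHS = cos(2)² + sin(2)² = 1, RHS = 1 → holds
(3, 3): LHS = sin(3)² + cos(3)² = 1, RHS = 1 → holds
(4, 0): LHS = sin(4)² + 1 ≈ 1.573, RHS = 1 → fails
(6, 6): LHS = sin(6)² + cos(6)² = 1, RHS = 1 → holds
(7, 7): LHS = sin(7)² + cos(7)² = 1, RHS = 1 → holds

4 of 5 pairs satisfy the claim.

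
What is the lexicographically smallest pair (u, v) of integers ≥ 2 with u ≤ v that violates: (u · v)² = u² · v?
(u, v) = (2, 2)

Substituting (2, 2) into the claim:
LHS = (2 · 2)² = 16
RHS = 2² · 2 = 8

Since LHS ≠ RHS, this pair disproves the claim, and no lexicographically smaller pair (u ≤ v, integers ≥ 2) does.

For instance (2, 4) is also a counterexample (LHS = 64, RHS = 16), but it's lexicographically larger.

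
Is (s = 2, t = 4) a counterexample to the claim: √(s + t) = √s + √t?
Substituting s = 2, t = 4:
LHS = √(2 + 4) = √(6) ≈ 2.449
RHS = √2 + √4 = √(2) + 2 ≈ 3.414

Since LHS ≠ RHS, this pair disproves the claim.

Answer: Yes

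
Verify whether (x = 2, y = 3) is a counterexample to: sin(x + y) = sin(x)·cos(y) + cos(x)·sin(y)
Substituting x = 2, y = 3:
LHS = sin(2 + 3) = sin(5) ≈ -0.9589
RHS = sin(2)·cos(3) + cos(2)·sin(3) = sin(2)·cos(3) + sin(3)·cos(2) ≈ -0.9589

The sides agree, so this pair does not disprove the claim.

Answer: No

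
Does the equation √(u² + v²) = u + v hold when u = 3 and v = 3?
Substituting u = 3, v = 3:

LHS = √(3² + 3²) = 3·√(2) ≈ 4.243
RHS = 3 + 3 = 6

LHS ≠ RHS, so the equation does not hold at this point.

Answer: Fails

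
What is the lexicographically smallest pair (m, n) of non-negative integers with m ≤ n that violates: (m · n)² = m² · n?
At (0, 1): both sides equal 0, so it holds there.

Substituting (1, 2) into the claim:
LHS = (1 · 2)² = 4
RHS = 1² · 2 = 2

Since LHS ≠ RHS, this pair disproves the claim, and no lexicographically smaller pair (m ≤ n, non-negative integers) does.

For instance (6, 6) is also a counterexample (LHS = 1296, RHS = 216), but it's lexicographically larger.

Answer: (m, n) = (1, 2)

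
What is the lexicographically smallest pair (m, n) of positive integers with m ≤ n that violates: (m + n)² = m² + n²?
(m, n) = (1, 1)

Substituting (1, 1) into the claim:
LHS = (1 + 1)² = 4
RHS = 1² + 1² = 2

Since LHS ≠ RHS, this pair disproves the claim, and no lexicographically smaller pair (m ≤ n, positive integers) does.

For instance (5, 7) is also a counterexample (LHS = 144, RHS = 74), but it's lexicographically larger.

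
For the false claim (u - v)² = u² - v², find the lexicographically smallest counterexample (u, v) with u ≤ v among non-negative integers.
At (0, 0): both sides equal 0, so it holds there.

Substituting (0, 1) into the claim:
LHS = (0 - 1)² = 1
RHS = 0² - 1² = -1

Since LHS ≠ RHS, this pair disproves the claim, and no lexicographically smaller pair (u ≤ v, non-negative integers) does.

For instance (0, 5) is also a counterexample (LHS = 25, RHS = -25), but it's lexicographically larger.

Answer: (u, v) = (0, 1)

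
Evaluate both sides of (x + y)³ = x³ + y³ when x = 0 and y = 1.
LHS = (0 + 1)³ = 1
RHS = 0³ + 1³ = 1

LHS = RHS: the two sides agree.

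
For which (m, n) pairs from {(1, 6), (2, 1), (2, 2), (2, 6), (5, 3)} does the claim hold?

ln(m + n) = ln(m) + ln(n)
Testing each pair:
(1, 6): LHS = ln(7) ≈ 1.946, RHS = ln(6) ≈ 1.792 → fails
(2, 1): LHS = ln(3) ≈ 1.099, RHS = ln(2) ≈ 0.6931 → fails
(2, 2): LHS = ln(4) ≈ 1.386, RHS = 2·ln(2) ≈ 1.386 → holds
(2, 6): LHS = ln(8) ≈ 2.079, RHS = ln(2) + ln(6) ≈ 2.485 → fails
(5, 3): LHS = ln(8) ≈ 2.079, RHS = ln(3) + ln(5) ≈ 2.708 → fails

1 of 5 pairs satisfies the claim.

Answer: (2, 2)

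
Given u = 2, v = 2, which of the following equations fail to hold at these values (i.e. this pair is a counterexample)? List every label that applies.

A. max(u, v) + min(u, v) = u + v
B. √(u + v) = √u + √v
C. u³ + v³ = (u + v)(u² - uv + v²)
B

Evaluating each claim at the given values:
A. LHS = 4, RHS = 4 → holds here (LHS = RHS)
B. LHS = 2, RHS = 2·√(2) ≈ 2.828 → fails here (LHS ≠ RHS)
C. LHS = 16, RHS = 16 → holds here (LHS = RHS)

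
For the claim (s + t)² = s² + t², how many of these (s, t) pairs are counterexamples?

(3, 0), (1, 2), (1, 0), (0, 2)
Testing each pair:
(3, 0): LHS = 9, RHS = 9 → satisfies claim
(1, 2): LHS = 9, RHS = 5 → counterexample
(1, 0): LHS = 1, RHS = 1 → satisfies claim
(0, 2): LHS = 4, RHS = 4 → satisfies claim

That makes 1 counterexample.

Answer: 1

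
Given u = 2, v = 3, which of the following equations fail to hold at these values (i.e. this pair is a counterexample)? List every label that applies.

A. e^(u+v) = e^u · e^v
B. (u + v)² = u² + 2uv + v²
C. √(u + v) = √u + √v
Evaluating each claim at the given values:
A. LHS = e^5 ≈ 148.4, RHS = e^5 ≈ 148.4 → holds here (LHS = RHS)
B. LHS = 25, RHS = 25 → holds here (LHS = RHS)
C. LHS = √(5) ≈ 2.236, RHS = √(2) + √(3) ≈ 3.146 → fails here (LHS ≠ RHS)

Answer: C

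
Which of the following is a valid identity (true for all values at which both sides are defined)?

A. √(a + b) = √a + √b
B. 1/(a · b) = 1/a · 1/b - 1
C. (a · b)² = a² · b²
A: fails at (6, 7) — LHS = √(13) ≈ 3.606, RHS = √(6) + √(7) ≈ 5.095.
B: fails at (3, 5) — LHS = 1/15, RHS = -14/15.
C: holds — e.g. at (6, 7), both sides equal 1764.

Answer: C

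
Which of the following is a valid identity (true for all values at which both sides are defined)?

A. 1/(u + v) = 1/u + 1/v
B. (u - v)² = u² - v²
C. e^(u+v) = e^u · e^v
A: fails at (4, 6) — LHS = 1/10, RHS = 5/12.
B: fails at (2, 3) — LHS = 1, RHS = -5.
C: holds — e.g. at (3, 3), both sides equal e^6 ≈ 403.4.

Answer: C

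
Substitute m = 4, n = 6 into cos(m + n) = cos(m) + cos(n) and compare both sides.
LHS = cos(4 + 6) = cos(10) ≈ -0.8391
RHS = cos(4) + cos(6) ≈ 0.3065

LHS ≠ RHS (they differ by about 1.146), so the equation does not hold here.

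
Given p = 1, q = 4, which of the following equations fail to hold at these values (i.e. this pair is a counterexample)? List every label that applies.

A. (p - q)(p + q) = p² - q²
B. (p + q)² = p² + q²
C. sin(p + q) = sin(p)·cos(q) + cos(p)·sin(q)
B

Evaluating each claim at the given values:
A. LHS = -15, RHS = -15 → holds here (LHS = RHS)
B. LHS = 25, RHS = 17 → fails here (LHS ≠ RHS)
C. LHS = sin(5) ≈ -0.9589, RHS = sin(1)·cos(4) + sin(4)·cos(1) ≈ -0.9589 → holds here (LHS = RHS)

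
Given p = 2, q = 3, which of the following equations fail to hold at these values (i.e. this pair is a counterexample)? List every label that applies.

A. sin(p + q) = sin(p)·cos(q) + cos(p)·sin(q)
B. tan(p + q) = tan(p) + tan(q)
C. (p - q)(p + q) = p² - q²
Evaluating each claim at the given values:
A. LHS = sin(5) ≈ -0.9589, RHS = sin(2)·cos(3) + sin(3)·cos(2) ≈ -0.9589 → holds here (LHS = RHS)
B. LHS = tan(5) ≈ -3.381, RHS = tan(2) + tan(3) ≈ -2.328 → fails here (LHS ≠ RHS)
C. LHS = -5, RHS = -5 → holds here (LHS = RHS)

Answer: B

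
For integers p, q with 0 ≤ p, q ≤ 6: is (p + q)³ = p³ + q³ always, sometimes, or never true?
Sometimes true

It holds at (p, q) = (0, 5) (both sides equal 125), but fails at (p, q) = (5, 5) (LHS = 1000, RHS = 250).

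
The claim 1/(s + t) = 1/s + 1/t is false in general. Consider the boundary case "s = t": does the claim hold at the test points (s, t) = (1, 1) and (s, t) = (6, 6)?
At (1, 1): LHS = 1/2 ≠ RHS = 2
At (6, 6): LHS = 1/12 ≠ RHS = 1/3

Answer: No, fails at both test points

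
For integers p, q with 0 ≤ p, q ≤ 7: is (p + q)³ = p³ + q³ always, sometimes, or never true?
Sometimes true

It holds at (p, q) = (1, 0) (both sides equal 1), but fails at (p, q) = (6, 5) (LHS = 1331, RHS = 341).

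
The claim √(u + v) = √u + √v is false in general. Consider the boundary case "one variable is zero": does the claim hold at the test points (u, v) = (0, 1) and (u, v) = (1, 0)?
Yes, holds at both test points

At (0, 1): LHS = 1, RHS = 1 → equal
At (1, 0): LHS = 1, RHS = 1 → equal

So the claim does hold at both of these boundary points, even though it is not an identity.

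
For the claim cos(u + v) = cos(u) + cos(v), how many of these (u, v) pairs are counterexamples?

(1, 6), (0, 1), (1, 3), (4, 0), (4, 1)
Testing each pair:
(1, 6): LHS = cos(7) ≈ 0.7539, RHS = cos(1) + cos(6) ≈ 1.5 → counterexample
(0, 1): LHS = cos(1) ≈ 0.5403, RHS = cos(1) + 1 ≈ 1.54 → counterexample
(1, 3): LHS = cos(4) ≈ -0.6536, RHS = cos(3) + cos(1) ≈ -0.4497 → counterexample
(4, 0): LHS = cos(4) ≈ -0.6536, RHS = cos(4) + 1 ≈ 0.3464 → counterexample
(4, 1): LHS = cos(5) ≈ 0.2837, RHS = cos(4) + cos(1) ≈ -0.1133 → counterexample

That makes 5 counterexamples.

Answer: 5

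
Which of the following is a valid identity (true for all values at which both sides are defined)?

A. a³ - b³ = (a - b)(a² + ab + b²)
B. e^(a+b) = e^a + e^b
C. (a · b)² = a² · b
A: holds — e.g. at (4, 4), both sides equal 0.
B: fails at (5, 8) — LHS = e^13 ≈ 442413.4, RHS = e^5 + e^8 ≈ 3129.
C: fails at (3, 5) — LHS = 225, RHS = 45.

Answer: A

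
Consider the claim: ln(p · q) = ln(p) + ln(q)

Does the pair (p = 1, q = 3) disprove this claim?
Substituting p = 1, q = 3:
LHS = ln(1 · 3) = ln(3) ≈ 1.099
RHS = ln(1) + ln(3) = ln(3) ≈ 1.099

The sides agree, so this pair does not disprove the claim.

Answer: No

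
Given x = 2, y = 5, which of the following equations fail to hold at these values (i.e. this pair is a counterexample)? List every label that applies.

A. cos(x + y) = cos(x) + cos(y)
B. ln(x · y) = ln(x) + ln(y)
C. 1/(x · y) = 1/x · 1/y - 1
Evaluating each claim at the given values:
A. LHS = cos(7) ≈ 0.7539, RHS = cos(2) + cos(5) ≈ -0.1325 → fails here (LHS ≠ RHS)
B. LHS = ln(10) ≈ 2.303, RHS = ln(2) + ln(5) ≈ 2.303 → holds here (LHS = RHS)
C. LHS = 1/10, RHS = -9/10 → fails here (LHS ≠ RHS)

Answer: A, C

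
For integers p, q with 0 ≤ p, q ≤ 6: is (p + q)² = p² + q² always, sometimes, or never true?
Sometimes true

It holds at (p, q) = (0, 3) (both sides equal 9), but fails at (p, q) = (4, 3) (LHS = 49, RHS = 25).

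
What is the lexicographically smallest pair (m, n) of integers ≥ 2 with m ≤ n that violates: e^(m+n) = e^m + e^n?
Substituting (2, 2) into the claim:
LHS = e^(2+2) = e^4 ≈ 54.6
RHS = e^2 + e^2 = 2·e^2 ≈ 14.78

Since LHS ≠ RHS, this pair disproves the claim, and no lexicographically smaller pair (m ≤ n, integers ≥ 2) does.

For instance (4, 8) is also a counterexample (LHS = e^12 ≈ 162754.8, RHS = e^4 + e^8 ≈ 3036), but it's lexicographically larger.

Answer: (m, n) = (2, 2)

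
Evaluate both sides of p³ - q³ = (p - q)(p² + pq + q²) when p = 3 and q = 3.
LHS = 3³ - 3³ = 0
RHS = (3 - 3)(3² + 3·3 + 3²) = 0

LHS = RHS: the two sides agree.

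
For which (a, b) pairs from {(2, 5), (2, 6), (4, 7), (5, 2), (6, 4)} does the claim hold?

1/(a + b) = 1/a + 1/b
None

Testing each pair:
(2, 5): LHS = 1/7, RHS = 7/10 → fails
(2, 6): LHS = 1/8, RHS = 2/3 → fails
(4, 7): LHS = 1/11, RHS = 11/28 → fails
(5, 2): LHS = 1/7, RHS = 7/10 → fails
(6, 4): LHS = 1/10, RHS = 5/12 → fails

No pair satisfies the claim.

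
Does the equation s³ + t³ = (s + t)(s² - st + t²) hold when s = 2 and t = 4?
Substituting s = 2, t = 4:

LHS = 2³ + 4³ = 72
RHS = (2 + 4)(2² - 2·4 + 4²) = 72

LHS = RHS, so the equation holds at this point.

Answer: Holds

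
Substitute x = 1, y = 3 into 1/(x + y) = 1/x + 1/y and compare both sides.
LHS = 1/(1 + 3) = 1/4
RHS = 1/1 + 1/3 = 4/3

LHS ≠ RHS, so the equation does not hold here.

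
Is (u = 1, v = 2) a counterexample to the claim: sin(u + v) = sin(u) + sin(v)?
Yes

Substituting u = 1, v = 2:
LHS = sin(1 + 2) = sin(3) ≈ 0.1411
RHS = sin(1) + sin(2) ≈ 1.751

Since LHS ≠ RHS, this pair disproves the claim.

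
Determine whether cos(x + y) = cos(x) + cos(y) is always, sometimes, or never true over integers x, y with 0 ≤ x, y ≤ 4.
Never true

The claim fails for every pair in the range. For instance at (x, y) = (2, 1): LHS = cos(3) ≈ -0.99, RHS = cos(2) + cos(1) ≈ 0.1242.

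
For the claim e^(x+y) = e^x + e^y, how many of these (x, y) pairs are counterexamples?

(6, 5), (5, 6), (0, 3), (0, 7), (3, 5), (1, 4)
6

Testing each pair:
(6, 5): LHS = e^11 ≈ 59874.1, RHS = e^5 + e^6 ≈ 551.8 → counterexample
(5, 6): LHS = e^11 ≈ 59874.1, RHS = e^5 + e^6 ≈ 551.8 → counterexample
(0, 3): LHS = e^3 ≈ 20.09, RHS = 1 + e^3 ≈ 21.09 → counterexample
(0, 7): LHS = e^7 ≈ 1097, RHS = 1 + e^7 ≈ 1098 → counterexample
(3, 5): LHS = e^8 ≈ 2981, RHS = e^3 + e^5 ≈ 168.5 → counterexample
(1, 4): LHS = e^5 ≈ 148.4, RHS = e + e^4 ≈ 57.32 → counterexample

That makes 6 counterexamples.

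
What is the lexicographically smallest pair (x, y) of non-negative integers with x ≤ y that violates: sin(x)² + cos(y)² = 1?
(x, y) = (0, 1)

At (0, 0): both sides equal 1, so it holds there.

Substituting (0, 1) into the claim:
LHS = sin(0)² + cos(1)² = cos(1)² ≈ 0.2919
RHS = 1

Since LHS ≠ RHS, this pair disproves the claim, and no lexicographically smaller pair (x ≤ y, non-negative integers) does.

For instance (1, 7) is also a counterexample (LHS = cos(7)² + sin(1)² ≈ 1.276, RHS = 1), but it's lexicographically larger.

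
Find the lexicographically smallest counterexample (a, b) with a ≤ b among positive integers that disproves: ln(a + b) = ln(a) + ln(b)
Substituting (1, 1) into the claim:
LHS = ln(1 + 1) = ln(2) ≈ 0.6931
RHS = ln(1) + ln(1) = 0

Since LHS ≠ RHS, this pair disproves the claim, and no lexicographically smaller pair (a ≤ b, positive integers) does.

For instance (1, 6) is also a counterexample (LHS = ln(7) ≈ 1.946, RHS = ln(6) ≈ 1.792), but it's lexicographically larger.

Answer: (a, b) = (1, 1)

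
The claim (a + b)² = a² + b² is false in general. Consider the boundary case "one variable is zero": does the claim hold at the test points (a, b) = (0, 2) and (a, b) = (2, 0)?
At (0, 2): LHS = 4, RHS = 4 → equal
At (2, 0): LHS = 4, RHS = 4 → equal

So the claim does hold at both of these boundary points, even though it is not an identity.

Answer: Yes, holds at both test points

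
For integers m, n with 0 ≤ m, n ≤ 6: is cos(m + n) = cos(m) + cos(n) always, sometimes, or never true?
The claim fails for every pair in the range. For instance at (m, n) = (0, 3): LHS = cos(3) ≈ -0.99, RHS = cos(3) + 1 ≈ 0.01001.

Answer: Never true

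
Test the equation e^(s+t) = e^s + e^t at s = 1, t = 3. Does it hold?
Substituting s = 1, t = 3:

LHS = e^(1+3) = e^4 ≈ 54.6
RHS = e^1 + e^3 = e + e^3 ≈ 22.8

LHS ≠ RHS, so the equation does not hold at this point.

Answer: Fails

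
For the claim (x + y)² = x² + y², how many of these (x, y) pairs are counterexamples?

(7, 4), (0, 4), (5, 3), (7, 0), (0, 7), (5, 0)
Testing each pair:
(7, 4): LHS = 121, RHS = 65 → counterexample
(0, 4): LHS = 16, RHS = 16 → satisfies claim
(5, 3): LHS = 64, RHS = 34 → counterexample
(7, 0): LHS = 49, RHS = 49 → satisfies claim
(0, 7): LHS = 49, RHS = 49 → satisfies claim
(5, 0): LHS = 25, RHS = 25 → satisfies claim

That makes 2 counterexamples.

Answer: 2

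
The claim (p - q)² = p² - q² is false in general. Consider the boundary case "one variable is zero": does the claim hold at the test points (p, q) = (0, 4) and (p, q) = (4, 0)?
At (0, 4): LHS = 16 ≠ RHS = -16
At (4, 0): LHS = 16, RHS = 16 → equal

Answer: Only at (4, 0)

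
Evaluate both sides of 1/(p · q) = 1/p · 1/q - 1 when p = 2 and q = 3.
LHS = 1/(2 · 3) = 1/6
RHS = 1/2 · 1/3 - 1 = -5/6

LHS ≠ RHS, so the equation does not hold here.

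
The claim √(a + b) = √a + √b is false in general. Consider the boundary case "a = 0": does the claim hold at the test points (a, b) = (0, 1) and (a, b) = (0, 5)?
Yes, holds at both test points

At (0, 1): LHS = 1, RHS = 1 → equal
At (0, 5): LHS = √(5) ≈ 2.236, RHS = √(5) ≈ 2.236 → equal

So the claim does hold at both of these boundary points, even though it is not an identity.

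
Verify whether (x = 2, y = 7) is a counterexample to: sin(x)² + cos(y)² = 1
Yes

Substituting x = 2, y = 7:
LHS = sin(2)² + cos(7)² ≈ 1.395
RHS = 1

Since LHS ≠ RHS, this pair disproves the claim.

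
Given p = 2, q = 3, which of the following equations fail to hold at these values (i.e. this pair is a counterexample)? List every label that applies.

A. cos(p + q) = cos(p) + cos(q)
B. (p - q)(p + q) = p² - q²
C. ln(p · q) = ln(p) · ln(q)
Evaluating each claim at the given values:
A. LHS = cos(5) ≈ 0.2837, RHS = cos(3) + cos(2) ≈ -1.406 → fails here (LHS ≠ RHS)
B. LHS = -5, RHS = -5 → holds here (LHS = RHS)
C. LHS = ln(6) ≈ 1.792, RHS = ln(2)·ln(3) ≈ 0.7615 → fails here (LHS ≠ RHS)

Answer: A, C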